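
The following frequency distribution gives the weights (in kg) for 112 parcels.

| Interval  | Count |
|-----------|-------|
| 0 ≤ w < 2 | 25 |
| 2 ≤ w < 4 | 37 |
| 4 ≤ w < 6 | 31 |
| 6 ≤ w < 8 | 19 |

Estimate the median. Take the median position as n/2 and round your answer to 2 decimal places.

Cumulative frequencies: 25, 62, 93, 112
n = 112; position = n/2 = 56.
This falls in the class 2 ≤ w < 4: L = 2, F = 25, f = 37, h = 2.
Median ≈ 2 + ((56 − 25) / 37) × 2 = 3.6757

3.68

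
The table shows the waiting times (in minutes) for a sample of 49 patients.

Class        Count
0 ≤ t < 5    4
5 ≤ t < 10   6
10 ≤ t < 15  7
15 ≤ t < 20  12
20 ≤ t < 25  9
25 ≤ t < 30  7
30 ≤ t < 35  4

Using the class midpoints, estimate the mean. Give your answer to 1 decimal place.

17.9

Midpoints: 2.5, 7.5, 12.5, 17.5, 22.5, 27.5, 32.5
Σfm = 4×2.5 + 6×7.5 + 7×12.5 + 12×17.5 + 9×22.5 + 7×27.5 + 4×32.5 = 877.5
n = Σf = 49
Mean = 877.5 / 49 = 17.9082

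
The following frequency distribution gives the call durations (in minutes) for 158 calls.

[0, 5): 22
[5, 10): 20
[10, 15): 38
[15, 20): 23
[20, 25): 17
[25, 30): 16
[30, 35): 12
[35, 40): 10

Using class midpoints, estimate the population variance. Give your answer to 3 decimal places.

Midpoints: 2.5, 7.5, 12.5, 17.5, 22.5, 27.5, 32.5, 37.5
n = 158, Σfm = 2670, mean = 16.8987
Σfm² = 61687.5
Σf(m − x̄)² = Σfm² − (Σfm)²/n = 61687.5 − 2670²/158 = 16567.8797
Population variance = 16567.8797 / 158 = 104.8600

104.860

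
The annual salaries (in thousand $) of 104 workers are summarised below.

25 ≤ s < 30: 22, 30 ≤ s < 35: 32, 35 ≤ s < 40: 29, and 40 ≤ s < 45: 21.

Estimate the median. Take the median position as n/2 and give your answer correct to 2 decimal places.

Cumulative frequencies: 22, 54, 83, 104
n = 104; position = n/2 = 52.
This falls in the class 30 ≤ s < 35: L = 30, F = 22, f = 32, h = 5.
Median ≈ 30 + ((52 − 22) / 32) × 5 = 34.6875

34.69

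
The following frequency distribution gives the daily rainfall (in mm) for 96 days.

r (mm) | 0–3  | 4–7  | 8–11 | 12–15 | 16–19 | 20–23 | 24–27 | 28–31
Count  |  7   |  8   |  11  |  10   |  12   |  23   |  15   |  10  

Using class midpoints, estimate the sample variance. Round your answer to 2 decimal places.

Midpoints: 1.5, 5.5, 9.5, 13.5, 17.5, 21.5, 25.5, 29.5
n = 96, Σfm = 1676, mean = 17.4583
Σfm² = 35836
Σf(m − x̄)² = Σfm² − (Σfm)²/n = 35836 − 1676²/96 = 6575.8333
Sample variance = 6575.8333 / 95 = 69.2193

69.22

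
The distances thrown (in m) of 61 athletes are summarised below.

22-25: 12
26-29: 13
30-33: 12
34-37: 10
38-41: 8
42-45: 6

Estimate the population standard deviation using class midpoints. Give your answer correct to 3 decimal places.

Midpoints: 23.5, 27.5, 31.5, 35.5, 39.5, 43.5
n = 61, Σfm = 1949.5, mean = 31.9590
Σfm² = 64803.25
Σf(m − x̄)² = Σfm² − (Σfm)²/n = 64803.25 − 1949.5²/61 = 2499.1475
Population variance = 2499.1475 / 61 = 40.9696
Standard deviation = √40.9696 = 6.4008

6.401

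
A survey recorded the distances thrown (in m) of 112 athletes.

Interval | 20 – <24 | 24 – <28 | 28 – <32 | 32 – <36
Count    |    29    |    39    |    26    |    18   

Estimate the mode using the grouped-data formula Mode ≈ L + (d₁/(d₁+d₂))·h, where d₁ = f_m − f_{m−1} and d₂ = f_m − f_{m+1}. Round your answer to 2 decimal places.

Modal class: 24 – <28 (highest frequency 39).
d₁ = 39 − 29 = 10, d₂ = 39 − 26 = 13
Mode ≈ 24 + (10/(10+13)) × 4 = 24 + 1.7391 = 25.7391

25.74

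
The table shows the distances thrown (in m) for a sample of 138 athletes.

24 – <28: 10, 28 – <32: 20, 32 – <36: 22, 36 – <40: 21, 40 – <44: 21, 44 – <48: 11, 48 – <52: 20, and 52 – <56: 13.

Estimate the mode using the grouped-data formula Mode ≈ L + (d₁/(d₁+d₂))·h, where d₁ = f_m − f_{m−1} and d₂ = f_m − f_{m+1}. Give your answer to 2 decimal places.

34.67

Modal class: 32 – <36 (highest frequency 22).
d₁ = 22 − 20 = 2, d₂ = 22 − 21 = 1
Mode ≈ 32 + (2/(2+1)) × 4 = 32 + 2.6667 = 34.6667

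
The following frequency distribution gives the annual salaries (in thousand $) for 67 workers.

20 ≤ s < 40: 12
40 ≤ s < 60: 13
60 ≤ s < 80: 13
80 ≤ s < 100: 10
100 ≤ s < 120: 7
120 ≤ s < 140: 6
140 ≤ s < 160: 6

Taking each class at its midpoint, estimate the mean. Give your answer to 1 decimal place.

Midpoints: 30, 50, 70, 90, 110, 130, 150
Σfm = 12×30 + 13×50 + 13×70 + 10×90 + 7×110 + 6×130 + 6×150 = 5270
n = Σf = 67
Mean = 5270 / 67 = 78.6567

78.7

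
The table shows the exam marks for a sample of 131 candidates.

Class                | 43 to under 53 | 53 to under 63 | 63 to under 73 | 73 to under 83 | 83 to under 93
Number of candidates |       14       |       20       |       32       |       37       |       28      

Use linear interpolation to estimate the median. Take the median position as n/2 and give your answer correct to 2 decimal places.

Cumulative frequencies: 14, 34, 66, 103, 131
n = 131; position = n/2 = 65.5.
This falls in the class 63 to under 73: L = 63, F = 34, f = 32, h = 10.
Median ≈ 63 + ((65.5 − 34) / 32) × 10 = 72.8438

72.84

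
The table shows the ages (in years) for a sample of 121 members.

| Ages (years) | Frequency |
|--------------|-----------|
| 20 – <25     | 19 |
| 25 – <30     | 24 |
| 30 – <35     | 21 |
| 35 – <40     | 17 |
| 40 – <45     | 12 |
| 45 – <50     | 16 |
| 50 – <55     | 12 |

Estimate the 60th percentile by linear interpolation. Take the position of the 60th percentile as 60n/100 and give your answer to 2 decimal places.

Cumulative frequencies: 19, 43, 64, 81, 93, 109, 121
n = 121; position = 60n/100 = 72.6.
This falls in the class 35 – <40: L = 35, F = 64, f = 17, h = 5.
60th percentile ≈ 35 + ((72.6 − 64) / 17) × 5 = 37.5294

37.53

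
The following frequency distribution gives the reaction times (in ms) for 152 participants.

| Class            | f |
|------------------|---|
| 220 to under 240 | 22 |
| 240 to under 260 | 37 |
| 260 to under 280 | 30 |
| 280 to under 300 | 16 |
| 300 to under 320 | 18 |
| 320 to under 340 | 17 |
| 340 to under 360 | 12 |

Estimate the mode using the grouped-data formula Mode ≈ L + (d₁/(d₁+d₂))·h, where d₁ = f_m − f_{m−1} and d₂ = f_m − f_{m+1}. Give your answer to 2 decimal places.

Modal class: 240 to under 260 (highest frequency 37).
d₁ = 37 − 22 = 15, d₂ = 37 − 30 = 7
Mode ≈ 240 + (15/(15+7)) × 20 = 240 + 13.6364 = 253.6364

253.64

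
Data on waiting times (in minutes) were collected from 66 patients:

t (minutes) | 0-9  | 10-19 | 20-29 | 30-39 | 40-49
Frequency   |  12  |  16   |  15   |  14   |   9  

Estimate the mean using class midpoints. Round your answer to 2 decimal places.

Midpoints: 4.5, 14.5, 24.5, 34.5, 44.5
Σfm = 12×4.5 + 16×14.5 + 15×24.5 + 14×34.5 + 9×44.5 = 1537
n = Σf = 66
Mean = 1537 / 66 = 23.2879

23.29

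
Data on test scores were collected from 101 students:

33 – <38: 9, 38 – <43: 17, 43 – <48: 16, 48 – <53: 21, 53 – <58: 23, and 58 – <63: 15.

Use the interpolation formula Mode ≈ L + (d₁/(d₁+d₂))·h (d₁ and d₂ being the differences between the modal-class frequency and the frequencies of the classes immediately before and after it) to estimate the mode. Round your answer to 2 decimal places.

Modal class: 53 – <58 (highest frequency 23).
d₁ = 23 − 21 = 2, d₂ = 23 − 15 = 8
Mode ≈ 53 + (2/(2+8)) × 5 = 53 + 1.0000 = 54.0000

54.00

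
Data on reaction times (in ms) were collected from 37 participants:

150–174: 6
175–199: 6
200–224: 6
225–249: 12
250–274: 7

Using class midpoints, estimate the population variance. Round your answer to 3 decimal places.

1153.214

Midpoints: 162, 187, 212, 237, 262
n = 37, Σfm = 8044, mean = 217.4054
Σfm² = 1791478
Σf(m − x̄)² = Σfm² − (Σfm)²/n = 1791478 − 8044²/37 = 42668.9189
Population variance = 42668.9189 / 37 = 1153.2140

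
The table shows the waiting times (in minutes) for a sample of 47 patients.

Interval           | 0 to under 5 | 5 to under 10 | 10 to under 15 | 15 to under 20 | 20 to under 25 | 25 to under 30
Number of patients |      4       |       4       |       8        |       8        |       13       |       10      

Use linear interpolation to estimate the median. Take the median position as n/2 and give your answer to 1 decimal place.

19.7

Cumulative frequencies: 4, 8, 16, 24, 37, 47
n = 47; position = n/2 = 23.5.
This falls in the class 15 to under 20: L = 15, F = 16, f = 8, h = 5.
Median ≈ 15 + ((23.5 − 16) / 8) × 5 = 19.6875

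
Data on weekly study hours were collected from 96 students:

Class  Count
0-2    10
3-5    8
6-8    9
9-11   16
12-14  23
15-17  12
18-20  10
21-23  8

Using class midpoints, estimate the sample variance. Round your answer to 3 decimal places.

36.912

Midpoints: 1, 4, 7, 10, 13, 16, 19, 22
n = 96, Σfm = 1122, mean = 11.6875
Σfm² = 16620
Σf(m − x̄)² = Σfm² − (Σfm)²/n = 16620 − 1122²/96 = 3506.6250
Sample variance = 3506.6250 / 95 = 36.9118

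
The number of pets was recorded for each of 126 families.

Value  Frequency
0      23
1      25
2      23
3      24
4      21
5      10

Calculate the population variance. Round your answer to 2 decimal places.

Values: 0, 1, 2, 3, 4, 5
n = 126, Σfx = 277, mean = 2.1984
Σfx² = 919
Σf(x − x̄)² = Σfx² − (Σfx)²/n = 919 − 277²/126 = 310.0397
Population variance = 310.0397 / 126 = 2.4606

2.46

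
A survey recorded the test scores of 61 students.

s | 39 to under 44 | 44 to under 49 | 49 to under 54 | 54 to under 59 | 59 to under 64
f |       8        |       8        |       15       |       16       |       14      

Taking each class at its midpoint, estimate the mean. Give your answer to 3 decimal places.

53.139

Midpoints: 41.5, 46.5, 51.5, 56.5, 61.5
Σfm = 8×41.5 + 8×46.5 + 15×51.5 + 16×56.5 + 14×61.5 = 3241.5
n = Σf = 61
Mean = 3241.5 / 61 = 53.1393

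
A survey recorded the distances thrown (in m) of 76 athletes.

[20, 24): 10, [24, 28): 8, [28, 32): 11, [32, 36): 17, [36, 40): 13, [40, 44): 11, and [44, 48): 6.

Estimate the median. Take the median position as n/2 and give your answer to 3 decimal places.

34.118

Cumulative frequencies: 10, 18, 29, 46, 59, 70, 76
n = 76; position = n/2 = 38.
This falls in the class [32, 36): L = 32, F = 29, f = 17, h = 4.
Median ≈ 32 + ((38 − 29) / 17) × 4 = 34.1176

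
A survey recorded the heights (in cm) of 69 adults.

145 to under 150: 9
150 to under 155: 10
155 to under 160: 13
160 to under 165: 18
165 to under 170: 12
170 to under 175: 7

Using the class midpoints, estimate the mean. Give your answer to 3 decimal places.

160.036

Midpoints: 147.5, 152.5, 157.5, 162.5, 167.5, 172.5
Σfm = 9×147.5 + 10×152.5 + 13×157.5 + 18×162.5 + 12×167.5 + 7×172.5 = 11042.5
n = Σf = 69
Mean = 11042.5 / 69 = 160.0362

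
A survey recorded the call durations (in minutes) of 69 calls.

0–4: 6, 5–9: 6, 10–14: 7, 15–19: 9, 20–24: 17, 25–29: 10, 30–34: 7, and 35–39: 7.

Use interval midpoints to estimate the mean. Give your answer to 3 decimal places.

20.551

Midpoints: 2, 7, 12, 17, 22, 27, 32, 37
Σfm = 6×2 + 6×7 + 7×12 + 9×17 + 17×22 + 10×27 + 7×32 + 7×37 = 1418
n = Σf = 69
Mean = 1418 / 69 = 20.5507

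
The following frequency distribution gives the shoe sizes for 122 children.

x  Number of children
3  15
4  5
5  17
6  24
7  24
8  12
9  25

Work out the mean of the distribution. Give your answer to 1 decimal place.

6.4

Values: 3, 4, 5, 6, 7, 8, 9
Σfx = 15×3 + 5×4 + 17×5 + 24×6 + 24×7 + 12×8 + 25×9 = 783
n = Σf = 122
Mean = 783 / 122 = 6.4180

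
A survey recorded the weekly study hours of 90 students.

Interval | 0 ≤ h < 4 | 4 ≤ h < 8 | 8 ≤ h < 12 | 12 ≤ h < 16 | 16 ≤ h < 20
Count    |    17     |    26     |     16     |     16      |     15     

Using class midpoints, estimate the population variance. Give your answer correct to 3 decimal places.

Midpoints: 2, 6, 10, 14, 18
n = 90, Σfm = 844, mean = 9.3778
Σfm² = 10600
Σf(m − x̄)² = Σfm² − (Σfm)²/n = 10600 − 844²/90 = 2685.1556
Population variance = 2685.1556 / 90 = 29.8351

29.835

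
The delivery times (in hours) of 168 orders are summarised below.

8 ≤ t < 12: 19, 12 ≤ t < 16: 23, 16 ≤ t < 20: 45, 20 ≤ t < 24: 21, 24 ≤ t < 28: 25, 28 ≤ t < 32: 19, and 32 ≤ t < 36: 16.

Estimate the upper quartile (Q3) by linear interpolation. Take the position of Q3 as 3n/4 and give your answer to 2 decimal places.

Cumulative frequencies: 19, 42, 87, 108, 133, 152, 168
n = 168; position = 3n/4 = 126.
This falls in the class 24 ≤ t < 28: L = 24, F = 108, f = 25, h = 4.
Upper quartile ≈ 24 + ((126 − 108) / 25) × 4 = 26.8800

26.88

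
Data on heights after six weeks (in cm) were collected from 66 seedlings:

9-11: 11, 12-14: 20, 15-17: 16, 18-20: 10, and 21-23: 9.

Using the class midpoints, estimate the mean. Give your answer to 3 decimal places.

Midpoints: 10, 13, 16, 19, 22
Σfm = 11×10 + 20×13 + 16×16 + 10×19 + 9×22 = 1014
n = Σf = 66
Mean = 1014 / 66 = 15.3636

15.364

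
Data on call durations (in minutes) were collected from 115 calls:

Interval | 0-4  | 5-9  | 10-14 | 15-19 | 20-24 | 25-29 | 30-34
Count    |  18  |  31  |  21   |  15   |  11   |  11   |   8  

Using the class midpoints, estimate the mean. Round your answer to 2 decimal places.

13.52

Midpoints: 2, 7, 12, 17, 22, 27, 32
Σfm = 18×2 + 31×7 + 21×12 + 15×17 + 11×22 + 11×27 + 8×32 = 1555
n = Σf = 115
Mean = 1555 / 115 = 13.5217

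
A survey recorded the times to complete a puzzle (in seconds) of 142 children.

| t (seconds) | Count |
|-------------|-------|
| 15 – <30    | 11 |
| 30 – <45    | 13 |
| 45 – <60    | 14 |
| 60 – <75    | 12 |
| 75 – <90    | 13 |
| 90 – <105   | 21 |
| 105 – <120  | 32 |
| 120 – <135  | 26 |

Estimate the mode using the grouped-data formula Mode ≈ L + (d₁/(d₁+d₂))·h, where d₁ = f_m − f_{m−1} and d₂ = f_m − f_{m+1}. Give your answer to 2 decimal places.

Modal class: 105 – <120 (highest frequency 32).
d₁ = 32 − 21 = 11, d₂ = 32 − 26 = 6
Mode ≈ 105 + (11/(11+6)) × 15 = 105 + 9.7059 = 114.7059

114.71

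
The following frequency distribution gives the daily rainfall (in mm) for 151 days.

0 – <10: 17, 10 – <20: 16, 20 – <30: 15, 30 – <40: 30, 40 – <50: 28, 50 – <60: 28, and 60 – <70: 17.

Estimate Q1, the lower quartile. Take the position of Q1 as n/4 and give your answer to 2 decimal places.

Cumulative frequencies: 17, 33, 48, 78, 106, 134, 151
n = 151; position = n/4 = 37.75.
This falls in the class 20 – <30: L = 20, F = 33, f = 15, h = 10.
Lower quartile ≈ 20 + ((37.75 − 33) / 15) × 10 = 23.1667

23.17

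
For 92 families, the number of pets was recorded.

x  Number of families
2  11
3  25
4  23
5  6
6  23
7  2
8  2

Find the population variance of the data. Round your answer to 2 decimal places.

Values: 2, 3, 4, 5, 6, 7, 8
n = 92, Σfx = 387, mean = 4.2065
Σfx² = 1841
Σf(x − x̄)² = Σfx² − (Σfx)²/n = 1841 − 387²/92 = 213.0761
Population variance = 213.0761 / 92 = 2.3160

2.32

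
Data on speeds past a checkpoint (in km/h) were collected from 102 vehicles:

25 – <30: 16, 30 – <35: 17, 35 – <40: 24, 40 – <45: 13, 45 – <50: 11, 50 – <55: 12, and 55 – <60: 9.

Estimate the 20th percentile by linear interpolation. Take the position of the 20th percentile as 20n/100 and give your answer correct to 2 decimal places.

Cumulative frequencies: 16, 33, 57, 70, 81, 93, 102
n = 102; position = 20n/100 = 20.4.
This falls in the class 30 – <35: L = 30, F = 16, f = 17, h = 5.
20th percentile ≈ 30 + ((20.4 − 16) / 17) × 5 = 31.2941

31.29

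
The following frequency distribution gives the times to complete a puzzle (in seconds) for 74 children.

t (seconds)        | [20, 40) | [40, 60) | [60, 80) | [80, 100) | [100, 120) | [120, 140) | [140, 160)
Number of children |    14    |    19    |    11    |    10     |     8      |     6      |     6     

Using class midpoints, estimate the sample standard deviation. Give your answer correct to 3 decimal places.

37.820

Midpoints: 30, 50, 70, 90, 110, 130, 150
n = 74, Σfm = 5600, mean = 75.6757
Σfm² = 528200
Σf(m − x̄)² = Σfm² − (Σfm)²/n = 528200 − 5600²/74 = 104416.2162
Sample variance = 104416.2162 / 73 = 1430.3591
Standard deviation = √1430.3591 = 37.8201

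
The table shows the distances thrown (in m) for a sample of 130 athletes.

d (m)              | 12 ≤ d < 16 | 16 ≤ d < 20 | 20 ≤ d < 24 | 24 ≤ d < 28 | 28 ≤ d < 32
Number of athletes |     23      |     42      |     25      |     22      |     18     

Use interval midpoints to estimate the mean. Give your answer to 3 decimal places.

Midpoints: 14, 18, 22, 26, 30
Σfm = 23×14 + 42×18 + 25×22 + 22×26 + 18×30 = 2740
n = Σf = 130
Mean = 2740 / 130 = 21.0769

21.077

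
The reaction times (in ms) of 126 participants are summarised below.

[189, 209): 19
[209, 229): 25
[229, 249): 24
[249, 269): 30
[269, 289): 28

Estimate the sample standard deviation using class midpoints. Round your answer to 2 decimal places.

Midpoints: 199, 219, 239, 259, 279
n = 126, Σfm = 30574, mean = 242.6508
Σfm² = 7514326
Σf(m − x̄)² = Σfm² − (Σfm)²/n = 7514326 − 30574²/126 = 95520.6349
Sample variance = 95520.6349 / 125 = 764.1651
Standard deviation = √764.1651 = 27.6435

27.64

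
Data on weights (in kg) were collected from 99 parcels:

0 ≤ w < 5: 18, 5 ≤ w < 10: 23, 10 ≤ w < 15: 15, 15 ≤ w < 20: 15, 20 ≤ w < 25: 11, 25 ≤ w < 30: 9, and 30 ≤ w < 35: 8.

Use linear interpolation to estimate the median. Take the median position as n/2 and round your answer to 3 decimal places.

Cumulative frequencies: 18, 41, 56, 71, 82, 91, 99
n = 99; position = n/2 = 49.5.
This falls in the class 10 ≤ w < 15: L = 10, F = 41, f = 15, h = 5.
Median ≈ 10 + ((49.5 − 41) / 15) × 5 = 12.8333

12.833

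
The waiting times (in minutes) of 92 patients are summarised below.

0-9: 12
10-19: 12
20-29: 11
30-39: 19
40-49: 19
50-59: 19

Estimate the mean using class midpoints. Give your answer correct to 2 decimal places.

Midpoints: 4.5, 14.5, 24.5, 34.5, 44.5, 54.5
Σfm = 12×4.5 + 12×14.5 + 11×24.5 + 19×34.5 + 19×44.5 + 19×54.5 = 3034
n = Σf = 92
Mean = 3034 / 92 = 32.9783

32.98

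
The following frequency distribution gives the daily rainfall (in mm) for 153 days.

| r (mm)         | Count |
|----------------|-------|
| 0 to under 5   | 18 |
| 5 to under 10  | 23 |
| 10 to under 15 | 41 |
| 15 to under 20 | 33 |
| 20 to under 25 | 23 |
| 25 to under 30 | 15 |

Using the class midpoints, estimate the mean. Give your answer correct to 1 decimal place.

14.6

Midpoints: 2.5, 7.5, 12.5, 17.5, 22.5, 27.5
Σfm = 18×2.5 + 23×7.5 + 41×12.5 + 33×17.5 + 23×22.5 + 15×27.5 = 2237.5
n = Σf = 153
Mean = 2237.5 / 153 = 14.6242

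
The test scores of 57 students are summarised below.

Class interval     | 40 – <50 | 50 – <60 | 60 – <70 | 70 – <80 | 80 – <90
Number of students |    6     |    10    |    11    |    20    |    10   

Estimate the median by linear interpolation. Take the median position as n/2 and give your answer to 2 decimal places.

Cumulative frequencies: 6, 16, 27, 47, 57
n = 57; position = n/2 = 28.5.
This falls in the class 70 – <80: L = 70, F = 27, f = 20, h = 10.
Median ≈ 70 + ((28.5 − 27) / 20) × 10 = 70.7500

70.75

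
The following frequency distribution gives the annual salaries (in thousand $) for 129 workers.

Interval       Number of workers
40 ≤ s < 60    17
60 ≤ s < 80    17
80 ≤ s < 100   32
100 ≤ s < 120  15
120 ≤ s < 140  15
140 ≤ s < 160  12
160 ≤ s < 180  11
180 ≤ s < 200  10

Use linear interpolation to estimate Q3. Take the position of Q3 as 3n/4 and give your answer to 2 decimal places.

Cumulative frequencies: 17, 34, 66, 81, 96, 108, 119, 129
n = 129; position = 3n/4 = 96.75.
This falls in the class 140 ≤ s < 160: L = 140, F = 96, f = 12, h = 20.
Upper quartile ≈ 140 + ((96.75 − 96) / 12) × 20 = 141.2500

141.25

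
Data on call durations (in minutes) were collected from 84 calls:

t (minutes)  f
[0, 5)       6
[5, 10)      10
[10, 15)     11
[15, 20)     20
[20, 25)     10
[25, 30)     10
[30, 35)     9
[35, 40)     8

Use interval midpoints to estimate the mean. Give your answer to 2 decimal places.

Midpoints: 2.5, 7.5, 12.5, 17.5, 22.5, 27.5, 32.5, 37.5
Σfm = 6×2.5 + 10×7.5 + 11×12.5 + 20×17.5 + 10×22.5 + 10×27.5 + 9×32.5 + 8×37.5 = 1670
n = Σf = 84
Mean = 1670 / 84 = 19.8810

19.88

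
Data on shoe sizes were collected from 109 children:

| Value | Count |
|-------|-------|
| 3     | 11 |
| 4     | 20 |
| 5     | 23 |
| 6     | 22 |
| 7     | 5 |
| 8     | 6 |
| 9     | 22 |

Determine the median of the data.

6

Cumulative frequencies: 11, 31, 54, 76, 81, 87, 109
n = 109, so the median is the value in position (n+1)/2 = 55.
Position 55 falls at value 6.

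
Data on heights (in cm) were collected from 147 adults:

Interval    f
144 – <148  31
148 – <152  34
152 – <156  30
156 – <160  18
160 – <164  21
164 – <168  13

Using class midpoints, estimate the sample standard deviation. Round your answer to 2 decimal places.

Midpoints: 146, 150, 154, 158, 162, 166
n = 147, Σfm = 22650, mean = 154.0816
Σfm² = 3495980
Σf(m − x̄)² = Σfm² − (Σfm)²/n = 3495980 − 22650²/147 = 6031.0204
Sample variance = 6031.0204 / 146 = 41.3084
Standard deviation = √41.3084 = 6.4272

6.43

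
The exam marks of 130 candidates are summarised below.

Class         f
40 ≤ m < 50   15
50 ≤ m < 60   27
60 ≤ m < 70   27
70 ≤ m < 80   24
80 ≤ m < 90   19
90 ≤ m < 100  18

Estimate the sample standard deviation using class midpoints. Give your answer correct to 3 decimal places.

15.805

Midpoints: 45, 55, 65, 75, 85, 95
n = 130, Σfm = 9040, mean = 69.5385
Σfm² = 660850
Σf(m − x̄)² = Σfm² − (Σfm)²/n = 660850 − 9040²/130 = 32222.3077
Sample variance = 32222.3077 / 129 = 249.7853
Standard deviation = √249.7853 = 15.8046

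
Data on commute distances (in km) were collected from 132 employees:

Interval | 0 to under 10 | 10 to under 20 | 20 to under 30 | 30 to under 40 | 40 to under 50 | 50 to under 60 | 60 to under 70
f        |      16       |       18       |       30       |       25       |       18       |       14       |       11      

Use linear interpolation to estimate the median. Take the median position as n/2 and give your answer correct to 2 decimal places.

30.80

Cumulative frequencies: 16, 34, 64, 89, 107, 121, 132
n = 132; position = n/2 = 66.
This falls in the class 30 to under 40: L = 30, F = 64, f = 25, h = 10.
Median ≈ 30 + ((66 − 64) / 25) × 10 = 30.8000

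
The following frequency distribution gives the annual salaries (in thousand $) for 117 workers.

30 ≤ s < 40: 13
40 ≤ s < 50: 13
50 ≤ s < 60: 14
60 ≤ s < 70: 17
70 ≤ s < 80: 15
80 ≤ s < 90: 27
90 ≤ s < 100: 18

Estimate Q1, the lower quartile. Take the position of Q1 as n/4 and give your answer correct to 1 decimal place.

52.3

Cumulative frequencies: 13, 26, 40, 57, 72, 99, 117
n = 117; position = n/4 = 29.25.
This falls in the class 50 ≤ s < 60: L = 50, F = 26, f = 14, h = 10.
Lower quartile ≈ 50 + ((29.25 − 26) / 14) × 10 = 52.3214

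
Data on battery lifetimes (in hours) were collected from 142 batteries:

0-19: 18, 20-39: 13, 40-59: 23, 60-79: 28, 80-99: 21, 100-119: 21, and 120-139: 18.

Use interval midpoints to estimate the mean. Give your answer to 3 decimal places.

71.472

Midpoints: 9.5, 29.5, 49.5, 69.5, 89.5, 109.5, 129.5
Σfm = 18×9.5 + 13×29.5 + 23×49.5 + 28×69.5 + 21×89.5 + 21×109.5 + 18×129.5 = 10149
n = Σf = 142
Mean = 10149 / 142 = 71.4718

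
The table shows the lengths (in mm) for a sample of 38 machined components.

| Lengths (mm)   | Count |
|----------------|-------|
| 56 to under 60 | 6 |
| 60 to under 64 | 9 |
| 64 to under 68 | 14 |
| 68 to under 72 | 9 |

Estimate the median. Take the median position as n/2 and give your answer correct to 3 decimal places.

Cumulative frequencies: 6, 15, 29, 38
n = 38; position = n/2 = 19.
This falls in the class 64 to under 68: L = 64, F = 15, f = 14, h = 4.
Median ≈ 64 + ((19 − 15) / 14) × 4 = 65.1429

65.143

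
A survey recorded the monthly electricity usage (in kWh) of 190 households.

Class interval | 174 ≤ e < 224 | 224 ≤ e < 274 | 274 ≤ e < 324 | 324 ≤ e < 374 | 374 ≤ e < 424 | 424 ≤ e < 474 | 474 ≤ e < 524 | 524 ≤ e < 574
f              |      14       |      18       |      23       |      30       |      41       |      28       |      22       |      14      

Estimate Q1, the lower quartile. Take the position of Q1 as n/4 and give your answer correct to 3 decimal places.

Cumulative frequencies: 14, 32, 55, 85, 126, 154, 176, 190
n = 190; position = n/4 = 47.5.
This falls in the class 274 ≤ e < 324: L = 274, F = 32, f = 23, h = 50.
Lower quartile ≈ 274 + ((47.5 − 32) / 23) × 50 = 307.6957

307.696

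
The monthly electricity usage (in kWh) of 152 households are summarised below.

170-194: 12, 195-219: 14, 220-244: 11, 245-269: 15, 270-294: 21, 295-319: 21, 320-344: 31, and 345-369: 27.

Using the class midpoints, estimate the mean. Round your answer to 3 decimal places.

Midpoints: 182, 207, 232, 257, 282, 307, 332, 357
Σfm = 12×182 + 14×207 + 11×232 + 15×257 + 21×282 + 21×307 + 31×332 + 27×357 = 43789
n = Σf = 152
Mean = 43789 / 152 = 288.0855

288.086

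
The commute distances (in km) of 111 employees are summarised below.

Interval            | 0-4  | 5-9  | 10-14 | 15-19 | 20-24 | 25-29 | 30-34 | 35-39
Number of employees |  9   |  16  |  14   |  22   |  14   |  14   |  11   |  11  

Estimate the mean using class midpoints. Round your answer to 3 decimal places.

19.072

Midpoints: 2, 7, 12, 17, 22, 27, 32, 37
Σfm = 9×2 + 16×7 + 14×12 + 22×17 + 14×22 + 14×27 + 11×32 + 11×37 = 2117
n = Σf = 111
Mean = 2117 / 111 = 19.0721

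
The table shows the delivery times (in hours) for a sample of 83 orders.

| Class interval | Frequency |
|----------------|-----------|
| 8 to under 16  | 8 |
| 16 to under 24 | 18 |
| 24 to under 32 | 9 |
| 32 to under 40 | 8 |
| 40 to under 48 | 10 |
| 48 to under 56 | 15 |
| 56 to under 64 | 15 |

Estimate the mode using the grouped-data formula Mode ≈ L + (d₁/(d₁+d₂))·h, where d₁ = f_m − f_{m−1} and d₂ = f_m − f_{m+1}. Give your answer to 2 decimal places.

Modal class: 16 to under 24 (highest frequency 18).
d₁ = 18 − 8 = 10, d₂ = 18 − 9 = 9
Mode ≈ 16 + (10/(10+9)) × 8 = 16 + 4.2105 = 20.2105

20.21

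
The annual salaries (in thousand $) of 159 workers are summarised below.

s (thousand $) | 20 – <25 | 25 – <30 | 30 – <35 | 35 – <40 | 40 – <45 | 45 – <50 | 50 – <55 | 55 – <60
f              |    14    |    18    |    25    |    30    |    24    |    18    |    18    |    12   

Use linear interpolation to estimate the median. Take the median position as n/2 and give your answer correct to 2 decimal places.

38.75

Cumulative frequencies: 14, 32, 57, 87, 111, 129, 147, 159
n = 159; position = n/2 = 79.5.
This falls in the class 35 – <40: L = 35, F = 57, f = 30, h = 5.
Median ≈ 35 + ((79.5 − 57) / 30) × 5 = 38.7500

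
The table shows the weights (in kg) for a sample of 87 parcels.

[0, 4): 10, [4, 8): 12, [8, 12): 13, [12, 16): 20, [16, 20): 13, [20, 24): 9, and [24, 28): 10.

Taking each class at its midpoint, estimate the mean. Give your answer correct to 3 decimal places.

Midpoints: 2, 6, 10, 14, 18, 22, 26
Σfm = 10×2 + 12×6 + 13×10 + 20×14 + 13×18 + 9×22 + 10×26 = 1194
n = Σf = 87
Mean = 1194 / 87 = 13.7241

13.724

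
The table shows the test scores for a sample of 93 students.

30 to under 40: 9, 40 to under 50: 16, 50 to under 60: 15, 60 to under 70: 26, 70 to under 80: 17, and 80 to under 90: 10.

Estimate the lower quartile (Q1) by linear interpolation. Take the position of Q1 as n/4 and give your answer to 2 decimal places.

48.91

Cumulative frequencies: 9, 25, 40, 66, 83, 93
n = 93; position = n/4 = 23.25.
This falls in the class 40 to under 50: L = 40, F = 9, f = 16, h = 10.
Lower quartile ≈ 40 + ((23.25 − 9) / 16) × 10 = 48.9062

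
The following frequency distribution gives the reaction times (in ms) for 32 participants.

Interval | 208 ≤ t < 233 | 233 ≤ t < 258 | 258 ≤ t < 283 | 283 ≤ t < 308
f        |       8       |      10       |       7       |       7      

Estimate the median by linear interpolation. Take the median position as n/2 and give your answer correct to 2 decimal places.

253.00

Cumulative frequencies: 8, 18, 25, 32
n = 32; position = n/2 = 16.
This falls in the class 233 ≤ t < 258: L = 233, F = 8, f = 10, h = 25.
Median ≈ 233 + ((16 − 8) / 10) × 25 = 253.0000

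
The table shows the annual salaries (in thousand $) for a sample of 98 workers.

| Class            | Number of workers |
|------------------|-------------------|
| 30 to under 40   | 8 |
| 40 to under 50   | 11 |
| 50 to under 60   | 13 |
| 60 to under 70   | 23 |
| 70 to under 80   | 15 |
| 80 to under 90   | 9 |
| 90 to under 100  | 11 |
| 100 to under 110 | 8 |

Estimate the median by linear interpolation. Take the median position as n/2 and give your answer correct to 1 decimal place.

Cumulative frequencies: 8, 19, 32, 55, 70, 79, 90, 98
n = 98; position = n/2 = 49.
This falls in the class 60 to under 70: L = 60, F = 32, f = 23, h = 10.
Median ≈ 60 + ((49 − 32) / 23) × 10 = 67.3913

67.4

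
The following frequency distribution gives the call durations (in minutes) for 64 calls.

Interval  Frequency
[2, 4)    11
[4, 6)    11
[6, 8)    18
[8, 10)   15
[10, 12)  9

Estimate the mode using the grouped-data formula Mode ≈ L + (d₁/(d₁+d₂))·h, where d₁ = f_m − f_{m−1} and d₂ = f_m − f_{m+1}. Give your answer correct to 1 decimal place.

Modal class: [6, 8) (highest frequency 18).
d₁ = 18 − 11 = 7, d₂ = 18 − 15 = 3
Mode ≈ 6 + (7/(7+3)) × 2 = 6 + 1.4000 = 7.4000

7.4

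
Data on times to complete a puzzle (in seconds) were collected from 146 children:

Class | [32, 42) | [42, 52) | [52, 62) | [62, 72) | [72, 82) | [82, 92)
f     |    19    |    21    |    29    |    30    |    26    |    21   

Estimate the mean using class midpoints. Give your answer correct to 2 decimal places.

62.89

Midpoints: 37, 47, 57, 67, 77, 87
Σfm = 19×37 + 21×47 + 29×57 + 30×67 + 26×77 + 21×87 = 9182
n = Σf = 146
Mean = 9182 / 146 = 62.8904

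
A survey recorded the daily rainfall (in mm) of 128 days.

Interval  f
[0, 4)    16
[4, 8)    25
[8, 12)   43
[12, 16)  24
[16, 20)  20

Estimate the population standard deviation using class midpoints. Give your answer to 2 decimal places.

4.91

Midpoints: 2, 6, 10, 14, 18
n = 128, Σfm = 1308, mean = 10.2188
Σfm² = 16448
Σf(m − x̄)² = Σfm² − (Σfm)²/n = 16448 − 1308²/128 = 3081.8750
Population variance = 3081.8750 / 128 = 24.0771
Standard deviation = √24.0771 = 4.9068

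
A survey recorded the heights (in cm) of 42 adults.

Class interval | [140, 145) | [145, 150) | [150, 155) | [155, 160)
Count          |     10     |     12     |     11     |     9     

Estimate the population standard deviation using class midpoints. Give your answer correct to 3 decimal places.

Midpoints: 142.5, 147.5, 152.5, 157.5
n = 42, Σfm = 6290, mean = 149.7619
Σfm² = 943212.5
Σf(m − x̄)² = Σfm² − (Σfm)²/n = 943212.5 − 6290²/42 = 1210.1190
Population variance = 1210.1190 / 42 = 28.8124
Standard deviation = √28.8124 = 5.3677

5.368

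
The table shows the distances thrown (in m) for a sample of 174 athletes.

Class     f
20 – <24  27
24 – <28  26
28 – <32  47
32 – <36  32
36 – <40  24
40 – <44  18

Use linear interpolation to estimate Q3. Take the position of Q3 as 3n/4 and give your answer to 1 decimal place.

35.8

Cumulative frequencies: 27, 53, 100, 132, 156, 174
n = 174; position = 3n/4 = 130.5.
This falls in the class 32 – <36: L = 32, F = 100, f = 32, h = 4.
Upper quartile ≈ 32 + ((130.5 − 100) / 32) × 4 = 35.8125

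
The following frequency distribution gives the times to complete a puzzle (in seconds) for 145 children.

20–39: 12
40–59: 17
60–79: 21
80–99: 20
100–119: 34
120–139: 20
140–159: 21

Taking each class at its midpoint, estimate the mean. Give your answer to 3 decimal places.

Midpoints: 29.5, 49.5, 69.5, 89.5, 109.5, 129.5, 149.5
Σfm = 12×29.5 + 17×49.5 + 21×69.5 + 20×89.5 + 34×109.5 + 20×129.5 + 21×149.5 = 13897.5
n = Σf = 145
Mean = 13897.5 / 145 = 95.8448

95.845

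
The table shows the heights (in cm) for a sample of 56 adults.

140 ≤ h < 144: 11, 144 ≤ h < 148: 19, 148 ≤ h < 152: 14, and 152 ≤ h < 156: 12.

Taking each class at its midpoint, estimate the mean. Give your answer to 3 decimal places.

147.929

Midpoints: 142, 146, 150, 154
Σfm = 11×142 + 19×146 + 14×150 + 12×154 = 8284
n = Σf = 56
Mean = 8284 / 56 = 147.9286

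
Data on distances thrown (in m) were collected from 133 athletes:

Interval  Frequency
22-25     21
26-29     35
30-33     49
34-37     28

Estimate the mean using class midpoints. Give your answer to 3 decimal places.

30.026

Midpoints: 23.5, 27.5, 31.5, 35.5
Σfm = 21×23.5 + 35×27.5 + 49×31.5 + 28×35.5 = 3993.5
n = Σf = 133
Mean = 3993.5 / 133 = 30.0263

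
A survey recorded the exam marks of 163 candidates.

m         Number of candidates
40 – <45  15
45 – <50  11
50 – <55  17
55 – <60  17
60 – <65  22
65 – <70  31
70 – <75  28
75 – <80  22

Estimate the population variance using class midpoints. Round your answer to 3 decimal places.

Midpoints: 42.5, 47.5, 52.5, 57.5, 62.5, 67.5, 72.5, 77.5
n = 163, Σfm = 10232.5, mean = 62.7761
Σfm² = 661468.75
Σf(m − x̄)² = Σfm² − (Σfm)²/n = 661468.75 − 10232.5²/163 = 19112.5767
Population variance = 19112.5767 / 163 = 117.2551

117.255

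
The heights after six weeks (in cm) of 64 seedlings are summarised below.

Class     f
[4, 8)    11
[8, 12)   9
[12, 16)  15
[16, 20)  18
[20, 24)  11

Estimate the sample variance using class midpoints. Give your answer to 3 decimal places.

28.885

Midpoints: 6, 10, 14, 18, 22
n = 64, Σfm = 932, mean = 14.5625
Σfm² = 15392
Σf(m − x̄)² = Σfm² − (Σfm)²/n = 15392 − 932²/64 = 1819.7500
Sample variance = 1819.7500 / 63 = 28.8849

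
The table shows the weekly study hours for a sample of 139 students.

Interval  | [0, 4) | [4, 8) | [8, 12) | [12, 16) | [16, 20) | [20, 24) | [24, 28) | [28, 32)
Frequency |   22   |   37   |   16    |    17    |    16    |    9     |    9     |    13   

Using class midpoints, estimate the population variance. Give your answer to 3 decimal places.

Midpoints: 2, 6, 10, 14, 18, 22, 26, 30
n = 139, Σfm = 1774, mean = 12.7626
Σfm² = 33676
Σf(m − x̄)² = Σfm² − (Σfm)²/n = 33676 − 1774²/139 = 11035.1655
Population variance = 11035.1655 / 139 = 79.3897

79.390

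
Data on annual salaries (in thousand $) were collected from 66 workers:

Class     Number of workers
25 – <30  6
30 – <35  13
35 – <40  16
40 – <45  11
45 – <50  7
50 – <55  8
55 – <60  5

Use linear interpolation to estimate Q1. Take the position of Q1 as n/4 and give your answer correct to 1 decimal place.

Cumulative frequencies: 6, 19, 35, 46, 53, 61, 66
n = 66; position = n/4 = 16.5.
This falls in the class 30 – <35: L = 30, F = 6, f = 13, h = 5.
Lower quartile ≈ 30 + ((16.5 − 6) / 13) × 5 = 34.0385

34.0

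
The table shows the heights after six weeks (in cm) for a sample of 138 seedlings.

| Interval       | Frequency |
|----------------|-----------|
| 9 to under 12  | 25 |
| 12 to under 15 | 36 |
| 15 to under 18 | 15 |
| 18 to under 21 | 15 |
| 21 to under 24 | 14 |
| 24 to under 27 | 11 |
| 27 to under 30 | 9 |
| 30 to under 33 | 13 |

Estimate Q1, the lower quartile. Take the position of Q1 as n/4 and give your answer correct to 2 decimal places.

12.79

Cumulative frequencies: 25, 61, 76, 91, 105, 116, 125, 138
n = 138; position = n/4 = 34.5.
This falls in the class 12 to under 15: L = 12, F = 25, f = 36, h = 3.
Lower quartile ≈ 12 + ((34.5 − 25) / 36) × 3 = 12.7917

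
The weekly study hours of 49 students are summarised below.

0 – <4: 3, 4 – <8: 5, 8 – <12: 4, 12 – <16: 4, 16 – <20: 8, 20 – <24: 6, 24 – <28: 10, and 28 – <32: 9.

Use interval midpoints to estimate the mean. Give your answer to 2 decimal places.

Midpoints: 2, 6, 10, 14, 18, 22, 26, 30
Σfm = 3×2 + 5×6 + 4×10 + 4×14 + 8×18 + 6×22 + 10×26 + 9×30 = 938
n = Σf = 49
Mean = 938 / 49 = 19.1429

19.14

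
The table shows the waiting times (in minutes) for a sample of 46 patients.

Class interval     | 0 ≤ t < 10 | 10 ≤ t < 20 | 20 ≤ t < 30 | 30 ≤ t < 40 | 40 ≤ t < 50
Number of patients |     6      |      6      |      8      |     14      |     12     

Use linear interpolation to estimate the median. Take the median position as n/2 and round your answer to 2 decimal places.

32.14

Cumulative frequencies: 6, 12, 20, 34, 46
n = 46; position = n/2 = 23.
This falls in the class 30 ≤ t < 40: L = 30, F = 20, f = 14, h = 10.
Median ≈ 30 + ((23 − 20) / 14) × 10 = 32.1429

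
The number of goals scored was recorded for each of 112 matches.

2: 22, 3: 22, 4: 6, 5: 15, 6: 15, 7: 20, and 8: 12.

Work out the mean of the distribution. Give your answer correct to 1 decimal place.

Values: 2, 3, 4, 5, 6, 7, 8
Σfx = 22×2 + 22×3 + 6×4 + 15×5 + 15×6 + 20×7 + 12×8 = 535
n = Σf = 112
Mean = 535 / 112 = 4.7768

4.8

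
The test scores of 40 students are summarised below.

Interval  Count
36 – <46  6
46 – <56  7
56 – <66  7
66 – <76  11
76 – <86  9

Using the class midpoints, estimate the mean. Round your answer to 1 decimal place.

63.5

Midpoints: 41, 51, 61, 71, 81
Σfm = 6×41 + 7×51 + 7×61 + 11×71 + 9×81 = 2540
n = Σf = 40
Mean = 2540 / 40 = 63.5000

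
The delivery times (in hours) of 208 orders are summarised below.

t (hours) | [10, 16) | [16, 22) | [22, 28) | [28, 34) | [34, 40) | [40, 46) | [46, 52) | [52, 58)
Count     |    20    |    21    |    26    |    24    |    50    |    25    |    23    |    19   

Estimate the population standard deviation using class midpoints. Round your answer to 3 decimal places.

Midpoints: 13, 19, 25, 31, 37, 43, 49, 55
n = 208, Σfm = 7150, mean = 34.3750
Σfm² = 277648
Σf(m − x̄)² = Σfm² − (Σfm)²/n = 277648 − 7150²/208 = 31866.7500
Population variance = 31866.7500 / 208 = 153.2055
Standard deviation = √153.2055 = 12.3776

12.378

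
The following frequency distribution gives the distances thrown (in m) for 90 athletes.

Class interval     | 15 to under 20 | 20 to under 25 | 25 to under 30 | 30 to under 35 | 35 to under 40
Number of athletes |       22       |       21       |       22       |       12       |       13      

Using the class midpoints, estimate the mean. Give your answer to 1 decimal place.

Midpoints: 17.5, 22.5, 27.5, 32.5, 37.5
Σfm = 22×17.5 + 21×22.5 + 22×27.5 + 12×32.5 + 13×37.5 = 2340
n = Σf = 90
Mean = 2340 / 90 = 26.0000

26.0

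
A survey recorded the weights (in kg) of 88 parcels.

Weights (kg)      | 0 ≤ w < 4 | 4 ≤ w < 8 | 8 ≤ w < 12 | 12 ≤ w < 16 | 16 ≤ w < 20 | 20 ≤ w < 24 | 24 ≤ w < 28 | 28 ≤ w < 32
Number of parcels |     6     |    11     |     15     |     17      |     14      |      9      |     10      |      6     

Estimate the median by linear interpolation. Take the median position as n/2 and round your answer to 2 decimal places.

Cumulative frequencies: 6, 17, 32, 49, 63, 72, 82, 88
n = 88; position = n/2 = 44.
This falls in the class 12 ≤ w < 16: L = 12, F = 32, f = 17, h = 4.
Median ≈ 12 + ((44 − 32) / 17) × 4 = 14.8235

14.82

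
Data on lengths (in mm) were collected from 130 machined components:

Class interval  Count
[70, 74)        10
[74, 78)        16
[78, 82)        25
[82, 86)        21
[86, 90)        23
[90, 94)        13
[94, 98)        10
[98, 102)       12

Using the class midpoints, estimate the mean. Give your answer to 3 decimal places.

Midpoints: 72, 76, 80, 84, 88, 92, 96, 100
Σfm = 10×72 + 16×76 + 25×80 + 21×84 + 23×88 + 13×92 + 10×96 + 12×100 = 11080
n = Σf = 130
Mean = 11080 / 130 = 85.2308

85.231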